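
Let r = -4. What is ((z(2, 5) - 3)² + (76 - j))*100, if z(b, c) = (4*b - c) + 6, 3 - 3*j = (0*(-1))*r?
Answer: 11100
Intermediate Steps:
j = 1 (j = 1 - 0*(-1)*(-4)/3 = 1 - 0*(-4) = 1 - ⅓*0 = 1 + 0 = 1)
z(b, c) = 6 - c + 4*b (z(b, c) = (-c + 4*b) + 6 = 6 - c + 4*b)
((z(2, 5) - 3)² + (76 - j))*100 = (((6 - 1*5 + 4*2) - 3)² + (76 - 1*1))*100 = (((6 - 5 + 8) - 3)² + (76 - 1))*100 = ((9 - 3)² + 75)*100 = (6² + 75)*100 = (36 + 75)*100 = 111*100 = 11100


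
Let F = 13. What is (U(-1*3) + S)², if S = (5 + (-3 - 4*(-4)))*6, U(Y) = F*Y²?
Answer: 50625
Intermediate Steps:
U(Y) = 13*Y²
S = 108 (S = (5 + (-3 + 16))*6 = (5 + 13)*6 = 18*6 = 108)
(U(-1*3) + S)² = (13*(-1*3)² + 108)² = (13*(-3)² + 108)² = (13*9 + 108)² = (117 + 108)² = 225² = 50625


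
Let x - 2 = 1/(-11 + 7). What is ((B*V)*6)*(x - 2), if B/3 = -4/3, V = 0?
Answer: 0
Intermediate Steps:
x = 7/4 (x = 2 + 1/(-11 + 7) = 2 + 1/(-4) = 2 - 1/4 = 7/4 ≈ 1.7500)
B = -4 (B = 3*(-4/3) = -4)
((B*V)*6)*(x - 2) = (-4*0*6)*(7/4 - 2) = (0*6)*(-1/4) = 0*(-1/4) = 0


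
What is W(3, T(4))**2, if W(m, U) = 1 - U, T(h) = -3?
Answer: 16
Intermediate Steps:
W(3, T(4))**2 = (1 - 1*(-3))**2 = (1 + 3)**2 = 4**2 = 16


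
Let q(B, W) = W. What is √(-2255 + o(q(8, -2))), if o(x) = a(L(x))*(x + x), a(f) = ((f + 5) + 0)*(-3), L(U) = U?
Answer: I*√2219 ≈ 47.106*I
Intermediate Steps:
a(f) = -15 - 3*f (a(f) = ((5 + f) + 0)*(-3) = (5 + f)*(-3) = -15 - 3*f)
o(x) = 2*x*(-15 - 3*x) (o(x) = (-15 - 3*x)*(x + x) = (-15 - 3*x)*(2*x) = 2*x*(-15 - 3*x))
√(-2255 + o(q(8, -2))) = √(-2255 - 6*(-2)*(5 - 2)) = √(-2255 - 6*(-2)*3) = √(-2255 + 36) = √(-2219) = I*√2219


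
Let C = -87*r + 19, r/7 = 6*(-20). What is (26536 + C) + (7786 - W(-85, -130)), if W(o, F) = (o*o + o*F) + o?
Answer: 89231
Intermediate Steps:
r = -840 (r = 7*(6*(-20)) = 7*(-120) = -840)
C = 73099 (C = -87*(-840) + 19 = 73080 + 19 = 73099)
W(o, F) = o + o² + F*o (W(o, F) = (o² + F*o) + o = o + o² + F*o)
(26536 + C) + (7786 - W(-85, -130)) = (26536 + 73099) + (7786 - (-85)*(1 - 130 - 85)) = 99635 + (7786 - (-85)*(-214)) = 99635 + (7786 - 1*18190) = 99635 + (7786 - 18190) = 99635 - 10404 = 89231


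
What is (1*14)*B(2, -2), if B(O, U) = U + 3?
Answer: 14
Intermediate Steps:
B(O, U) = 3 + U
(1*14)*B(2, -2) = (1*14)*(3 - 2) = 14*1 = 14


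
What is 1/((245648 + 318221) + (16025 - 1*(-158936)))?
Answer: 1/738830 ≈ 1.3535e-6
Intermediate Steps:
1/((245648 + 318221) + (16025 - 1*(-158936))) = 1/(563869 + (16025 + 158936)) = 1/(563869 + 174961) = 1/738830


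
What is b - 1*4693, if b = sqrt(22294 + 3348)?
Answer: -4693 + sqrt(25642) ≈ -4532.9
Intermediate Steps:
b = sqrt(25642) ≈ 160.13
b - 1*4693 = sqrt(25642) - 1*4693 = sqrt(25642) - 4693 = -4693 + sqrt(25642)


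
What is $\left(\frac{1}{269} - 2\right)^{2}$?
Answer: $\frac{288369}{72361} \approx 3.9851$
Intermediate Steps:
$\left(\frac{1}{269} - 2\right)^{2} = \left(- \frac{537}{269}\right)^{2} = \frac{288369}{72361}$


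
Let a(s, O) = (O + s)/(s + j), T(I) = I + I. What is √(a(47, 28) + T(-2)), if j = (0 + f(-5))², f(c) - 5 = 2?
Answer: I*√206/8 ≈ 1.7941*I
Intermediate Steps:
f(c) = 7 (f(c) = 5 + 2 = 7)
T(I) = 2*I
j = 49 (j = (0 + 7)² = 7² = 49)
a(s, O) = (O + s)/(49 + s) (a(s, O) = (O + s)/(s + 49) = (O + s)/(49 + s))
√(a(47, 28) + T(-2)) = √((28 + 47)/(49 + 47) + 2*(-2)) = √(75/96 - 4) = √((1/96)*75 - 4) = √(25/32 - 4) = √(-103/32) = I*√206/8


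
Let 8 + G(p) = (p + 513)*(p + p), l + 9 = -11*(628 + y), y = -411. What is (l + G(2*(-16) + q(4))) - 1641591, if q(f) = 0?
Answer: -1674779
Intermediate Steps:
l = -2396 (l = -9 - 11*(628 - 411) = -9 - 11*217 = -9 - 2387 = -2396)
G(p) = -8 + 2*p*(513 + p) (G(p) = -8 + (p + 513)*(p + p) = -8 + (513 + p)*(2*p) = -8 + 2*p*(513 + p))
(l + G(2*(-16) + q(4))) - 1641591 = (-2396 + (-8 + 2*(2*(-16) + 0)**2 + 1026*(2*(-16) + 0))) - 1641591 = (-2396 + (-8 + 2*(-32 + 0)**2 + 1026*(-32 + 0))) - 1641591 = (-2396 + (-8 + 2*(-32)**2 + 1026*(-32))) - 1641591 = (-2396 + (-8 + 2*1024 - 32832)) - 1641591 = (-2396 + (-8 + 2048 - 32832)) - 1641591 = (-2396 - 30792) - 1641591 = -33188 - 1641591 = -1674779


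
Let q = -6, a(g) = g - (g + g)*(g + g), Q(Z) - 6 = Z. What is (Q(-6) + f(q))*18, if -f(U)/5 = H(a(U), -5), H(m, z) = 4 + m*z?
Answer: -67860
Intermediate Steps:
Q(Z) = 6 + Z
a(g) = g - 4*g² (a(g) = g - (2*g)*(2*g) = g - 4*g²)
f(U) = -20 + 25*U*(1 - 4*U) (f(U) = -5*(4 + (U*(1 - 4*U))*(-5)) = -5*(4 - 5*U*(1 - 4*U)) = -20 + 25*U*(1 - 4*U))
(Q(-6) + f(q))*18 = ((6 - 6) + (-20 - 100*(-6)² + 25*(-6)))*18 = (0 + (-20 - 100*36 - 150))*18 = (0 + (-20 - 3600 - 150))*18 = (0 - 3770)*18 = -3770*18 = -67860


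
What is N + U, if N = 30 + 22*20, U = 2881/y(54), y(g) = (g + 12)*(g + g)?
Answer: 3353041/7128 ≈ 470.40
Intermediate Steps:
y(g) = 2*g*(12 + g) (y(g) = (12 + g)*(2*g) = 2*g*(12 + g))
U = 2881/7128 (U = 2881/((2*54*(12 + 54))) = 2881/((2*54*66)) = 2881/7128 ≈ 0.40418)
N = 470 (N = 30 + 440 = 470)
N + U = 470 + 2881/7128 = 3353041/7128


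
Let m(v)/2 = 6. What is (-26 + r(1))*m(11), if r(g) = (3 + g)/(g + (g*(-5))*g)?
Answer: -324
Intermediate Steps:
m(v) = 12 (m(v) = 2*6 = 12)
r(g) = (3 + g)/(g - 5*g²) (r(g) = (3 + g)/(g + (-5*g)*g) = (3 + g)/(g - 5*g²))
(-26 + r(1))*m(11) = (-26 + (-3 - 1*1)/(1*(-1 + 5*1)))*12 = (-26 + 1*(-3 - 1)/(-1 + 5))*12 = (-26 + 1*(-4)/4)*12 = (-26 + 1*(¼)*(-4))*12 = (-26 - 1)*12 = -27*12 = -324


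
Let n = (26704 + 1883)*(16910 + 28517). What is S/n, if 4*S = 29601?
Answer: 759/133191964 ≈ 5.6985e-6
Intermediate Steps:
S = 29601/4 (S = (1/4)*29601 = 29601/4 ≈ 7400.3)
n = 1298621649 (n = 28587*45427 = 1298621649)
S/n = (29601/4)/1298621649 = (29601/4)*(1/1298621649) = 759/133191964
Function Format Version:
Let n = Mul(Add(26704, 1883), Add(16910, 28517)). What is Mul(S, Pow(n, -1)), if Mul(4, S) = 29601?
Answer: Rational(759, 133191964) ≈ 5.6985e-6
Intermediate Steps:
S = Rational(29601, 4) (S = Mul(Rational(1, 4), 29601) = Rational(29601, 4) ≈ 7400.3)
n = 1298621649 (n = Mul(28587, 45427) = 1298621649)
Mul(S, Pow(n, -1)) = Mul(Rational(29601, 4), Pow(1298621649, -1)) = Mul(Rational(29601, 4), Rational(1, 1298621649)) = Rational(759, 133191964)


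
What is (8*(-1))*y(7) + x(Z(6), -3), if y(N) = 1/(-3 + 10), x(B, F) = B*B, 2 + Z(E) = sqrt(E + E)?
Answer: 104/7 - 8*sqrt(3) ≈ 1.0007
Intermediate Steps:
Z(E) = -2 + sqrt(2)*sqrt(E) (Z(E) = -2 + sqrt(E + E) = -2 + sqrt(2*E) = -2 + sqrt(2)*sqrt(E))
x(B, F) = B**2
y(N) = 1/7
(8*(-1))*y(7) + x(Z(6), -3) = (8*(-1))*(1/7) + (-2 + sqrt(2)*sqrt(6))**2 = -8*1/7 + (-2 + 2*sqrt(3))**2 = -8/7 + (-2 + 2*sqrt(3))**2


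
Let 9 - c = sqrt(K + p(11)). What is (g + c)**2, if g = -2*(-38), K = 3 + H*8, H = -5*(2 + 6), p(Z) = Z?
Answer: 6919 - 510*I*sqrt(34) ≈ 6919.0 - 2973.8*I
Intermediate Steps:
H = -40 (H = -5*8 = -40)
K = -317 (K = 3 - 40*8 = 3 - 320 = -317)
g = 76
c = 9 - 3*I*sqrt(34) (c = 9 - sqrt(-317 + 11) = 9 - sqrt(-306) = 9 - 3*I*sqrt(34) ≈ 9.0 - 17.493*I)
(g + c)**2 = (76 + (9 - 3*I*sqrt(34)))**2 = (85 - 3*I*sqrt(34))**2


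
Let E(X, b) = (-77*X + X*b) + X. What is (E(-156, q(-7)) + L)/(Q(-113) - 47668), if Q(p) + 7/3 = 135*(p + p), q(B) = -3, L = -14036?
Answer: 5136/234541 ≈ 0.021898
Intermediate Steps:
E(X, b) = -76*X + X*b
Q(p) = -7/3 + 270*p (Q(p) = -7/3 + 135*(p + p) = -7/3 + 135*(2*p) = -7/3 + 270*p)
(E(-156, q(-7)) + L)/(Q(-113) - 47668) = (-156*(-76 - 3) - 14036)/((-7/3 + 270*(-113)) - 47668) = (-156*(-79) - 14036)/((-7/3 - 30510) - 47668) = (12324 - 14036)/(-91537/3 - 47668) = -1712/(-234541/3) = -1712*(-3/234541) = 5136/234541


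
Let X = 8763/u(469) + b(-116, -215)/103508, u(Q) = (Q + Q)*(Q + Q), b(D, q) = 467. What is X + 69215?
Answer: 787934144969679/11383861594 ≈ 69215.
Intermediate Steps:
u(Q) = 4*Q**2 (u(Q) = (2*Q)*(2*Q) = 4*Q**2)
X = 164740969/11383861594 (X = 8763/((4*469**2)) + 467/103508 = 8763/((4*219961)) + 467*(1/103508) = 8763/879844 + 467/103508 = 164740969/11383861594 ≈ 0.014471)
X + 69215 = 164740969/11383861594 + 69215 = 787934144969679/11383861594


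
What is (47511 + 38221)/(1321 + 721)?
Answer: 42866/1021 ≈ 41.984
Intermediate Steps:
(47511 + 38221)/(1321 + 721) = 85732/2042 = 85732*(1/2042) = 42866/1021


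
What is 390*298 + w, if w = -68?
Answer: 116152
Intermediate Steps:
390*298 + w = 390*298 - 68 = 116220 - 68 = 116152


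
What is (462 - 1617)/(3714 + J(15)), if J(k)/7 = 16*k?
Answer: -385/1798 ≈ -0.21413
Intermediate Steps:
J(k) = 112*k (J(k) = 7*(16*k) = 112*k)
(462 - 1617)/(3714 + J(15)) = (462 - 1617)/(3714 + 112*15) = -1155/(3714 + 1680) = -1155/5394 = -1155*1/5394 = -385/1798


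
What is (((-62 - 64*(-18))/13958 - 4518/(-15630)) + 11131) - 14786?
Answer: -66442303313/18180295 ≈ -3654.6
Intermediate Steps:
(((-62 - 64*(-18))/13958 - 4518/(-15630)) + 11131) - 14786 = (((-62 + 1152)*(1/13958) - 4518*(-1/15630)) + 11131) - 14786 = ((1090*(1/13958) + 753/2605) + 11131) - 14786 = ((545/6979 + 753/2605) + 11131) - 14786 = (6674912/18180295 + 11131) - 14786 = 202371538557/18180295 - 14786 = -66442303313/18180295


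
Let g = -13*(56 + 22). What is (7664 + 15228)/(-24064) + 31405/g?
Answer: -97367801/3050112 ≈ -31.923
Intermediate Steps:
g = -1014 (g = -13*78 = -1014)
(7664 + 15228)/(-24064) + 31405/g = (7664 + 15228)/(-24064) + 31405/(-1014) = 22892*(-1/24064) + 31405*(-1/1014) = -5723/6016 - 31405/1014 = -97367801/3050112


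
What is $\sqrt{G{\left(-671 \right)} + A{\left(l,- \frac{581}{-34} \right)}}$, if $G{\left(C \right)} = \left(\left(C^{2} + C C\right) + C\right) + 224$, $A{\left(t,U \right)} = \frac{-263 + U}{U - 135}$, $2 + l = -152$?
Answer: $\frac{2 \sqrt{3616367235521}}{4009} \approx 948.7$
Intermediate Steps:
$l = -154$ ($l = -2 - 152 = -154$)
$A{\left(t,U \right)} = \frac{-263 + U}{-135 + U}$
$G{\left(C \right)} = 224 + C + 2 C^{2}$ ($G{\left(C \right)} = \left(\left(C^{2} + C^{2}\right) + C\right) + 224 = \left(2 C^{2} + C\right) + 224 = \left(C + 2 C^{2}\right) + 224 = 224 + C + 2 C^{2}$)
$\sqrt{G{\left(-671 \right)} + A{\left(l,- \frac{581}{-34} \right)}} = \sqrt{\left(224 - 671 + 2 \left(-671\right)^{2}\right) + \frac{-263 - \frac{581}{-34}}{-135 - \frac{581}{-34}}} = \sqrt{\left(224 - 671 + 2 \cdot 450241\right) + \frac{-263 - - \frac{581}{34}}{-135 - - \frac{581}{34}}} = \sqrt{\left(224 - 671 + 900482\right) + \frac{-263 + \frac{581}{34}}{-135 + \frac{581}{34}}} = \sqrt{900035 + \frac{1}{- \frac{4009}{34}} \left(- \frac{8361}{34}\right)} = \sqrt{900035 - - \frac{8361}{4009}} = \sqrt{900035 + \frac{8361}{4009}} = \sqrt{\frac{3608248676}{4009}} = \frac{2 \sqrt{3616367235521}}{4009}$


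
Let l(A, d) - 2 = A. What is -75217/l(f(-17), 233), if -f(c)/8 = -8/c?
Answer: 1278689/30 ≈ 42623.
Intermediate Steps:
f(c) = 64/c (f(c) = -(-64)/c = 64/c)
l(A, d) = 2 + A
-75217/l(f(-17), 233) = -75217/(2 + 64/(-17)) = -75217/(2 + 64*(-1/17)) = -75217/(2 - 64/17) = -75217/(-30/17) = -75217*(-17/30) = 1278689/30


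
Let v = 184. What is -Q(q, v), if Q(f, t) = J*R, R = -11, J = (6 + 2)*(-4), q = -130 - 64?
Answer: -352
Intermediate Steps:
q = -194
J = -32 (J = 8*(-4) = -32)
Q(f, t) = 352 (Q(f, t) = -32*(-11) = 352)
-Q(q, v) = -1*352 = -352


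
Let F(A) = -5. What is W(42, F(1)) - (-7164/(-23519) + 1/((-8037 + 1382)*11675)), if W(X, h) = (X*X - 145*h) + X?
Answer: 4624488204176644/1827358682875 ≈ 2530.7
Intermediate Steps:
W(X, h) = X + X² - 145*h (W(X, h) = (X² - 145*h) + X = X + X² - 145*h)
W(42, F(1)) - (-7164/(-23519) + 1/((-8037 + 1382)*11675)) = (42 + 42² - 145*(-5)) - (-7164/(-23519) + 1/((-8037 + 1382)*11675)) = (42 + 1764 + 725) - (-7164*(-1/23519) + (1/11675)/(-6655)) = 2531 - (7164/23519 - 1/6655*1/11675) = 2531 - (7164/23519 - 1/77697125) = 2531 - 1*556622179981/1827358682875 = 2531 - 556622179981/1827358682875 = 4624488204176644/1827358682875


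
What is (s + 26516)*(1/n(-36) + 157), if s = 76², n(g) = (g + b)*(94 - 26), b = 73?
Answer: 3188939949/629 ≈ 5.0699e+6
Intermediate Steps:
n(g) = 4964 + 68*g (n(g) = (g + 73)*(94 - 26) = (73 + g)*68 = 4964 + 68*g)
s = 5776
(s + 26516)*(1/n(-36) + 157) = (5776 + 26516)*(1/(4964 + 68*(-36)) + 157) = 32292*(1/(4964 - 2448) + 157) = 32292*(1/2516 + 157) = 32292*(395013/2516) = 3188939949/629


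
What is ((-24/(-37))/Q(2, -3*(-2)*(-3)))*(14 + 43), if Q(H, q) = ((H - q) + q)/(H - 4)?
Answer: -1368/37 ≈ -36.973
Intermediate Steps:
Q(H, q) = H/(-4 + H)
((-24/(-37))/Q(2, -3*(-2)*(-3)))*(14 + 43) = ((-24/(-37))/((2/(-4 + 2))))*(14 + 43) = ((-24*(-1/37))/((2/(-2))))*57 = (24/(37*((2*(-½)))))*57 = ((24/37)/(-1))*57 = ((24/37)*(-1))*57 = -24/37*57 = -1368/37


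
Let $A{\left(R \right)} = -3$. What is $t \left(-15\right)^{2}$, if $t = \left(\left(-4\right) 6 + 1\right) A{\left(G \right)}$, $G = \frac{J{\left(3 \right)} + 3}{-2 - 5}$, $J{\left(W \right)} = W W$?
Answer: $15525$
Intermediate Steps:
$J{\left(W \right)} = W^{2}$
$G = - \frac{12}{7}$ ($G = \frac{3^{2} + 3}{-2 - 5} = \frac{9 + 3}{-7} = 12 \left(- \frac{1}{7}\right) = - \frac{12}{7} \approx -1.7143$)
$t = 69$ ($t = \left(\left(-4\right) 6 + 1\right) \left(-3\right) = \left(-24 + 1\right) \left(-3\right) = \left(-23\right) \left(-3\right) = 69$)
$t \left(-15\right)^{2} = 69 \left(-15\right)^{2} = 69 \cdot 225 = 15525$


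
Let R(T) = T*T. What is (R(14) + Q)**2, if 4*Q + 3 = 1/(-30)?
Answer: 548918041/14400 ≈ 38119.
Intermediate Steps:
Q = -91/120 (Q = -3/4 + (1/4)/(-30) = -3/4 + (1/4)*(-1/30) = -3/4 - 1/120 = -91/120 ≈ -0.75833)
R(T) = T**2
(R(14) + Q)**2 = (14**2 - 91/120)**2 = (196 - 91/120)**2 = (23429/120)**2 = 548918041/14400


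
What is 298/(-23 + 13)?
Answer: -149/5 ≈ -29.800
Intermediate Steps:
298/(-23 + 13) = 298/(-10) = -1/10*298 = -149/5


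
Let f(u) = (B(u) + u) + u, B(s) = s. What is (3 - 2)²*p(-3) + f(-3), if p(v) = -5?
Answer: -14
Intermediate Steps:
f(u) = 3*u (f(u) = (u + u) + u = 2*u + u = 3*u)
(3 - 2)²*p(-3) + f(-3) = (3 - 2)²*(-5) + 3*(-3) = 1²*(-5) - 9 = 1*(-5) - 9 = -5 - 9 = -14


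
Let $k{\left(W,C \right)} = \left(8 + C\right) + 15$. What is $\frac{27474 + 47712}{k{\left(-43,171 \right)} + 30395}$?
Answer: $\frac{75186}{30589} \approx 2.4579$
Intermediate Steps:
$k{\left(W,C \right)} = 23 + C$
$\frac{27474 + 47712}{k{\left(-43,171 \right)} + 30395} = \frac{27474 + 47712}{\left(23 + 171\right) + 30395} = \frac{75186}{194 + 30395} = \frac{75186}{30589}$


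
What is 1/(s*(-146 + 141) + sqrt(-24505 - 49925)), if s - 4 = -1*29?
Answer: -I/(-125*I + 3*sqrt(8270)) ≈ 0.001388 - 0.0030295*I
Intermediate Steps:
s = -25 (s = 4 - 1*29 = 4 - 29 = -25)
1/(s*(-146 + 141) + sqrt(-24505 - 49925)) = 1/(-25*(-146 + 141) + sqrt(-24505 - 49925)) = 1/(-25*(-5) + sqrt(-74430)) = 1/(125 + 3*I*sqrt(8270))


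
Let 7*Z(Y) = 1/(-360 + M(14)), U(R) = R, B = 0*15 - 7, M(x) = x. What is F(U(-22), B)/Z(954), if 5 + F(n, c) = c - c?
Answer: 12110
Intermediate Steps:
B = -7 (B = 0 - 7 = -7)
F(n, c) = -5 (F(n, c) = -5 + (c - c) = -5 + 0 = -5)
Z(Y) = -1/2422 (Z(Y) = 1/(7*(-360 + 14)) = (⅐)/(-346) = (⅐)*(-1/346) = -1/2422)
F(U(-22), B)/Z(954) = -5/(-1/2422) = -5*(-2422) = 12110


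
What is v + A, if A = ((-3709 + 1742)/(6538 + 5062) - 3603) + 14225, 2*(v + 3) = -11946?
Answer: 53891633/11600 ≈ 4645.8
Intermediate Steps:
v = -5976 (v = -3 + (½)*(-11946) = -3 - 5973 = -5976)
A = 123213233/11600 (A = (-1967/11600 - 3603) + 14225 = -41796767/11600 + 14225 = 123213233/11600 ≈ 10622.)
v + A = -5976 + 123213233/11600 = 53891633/11600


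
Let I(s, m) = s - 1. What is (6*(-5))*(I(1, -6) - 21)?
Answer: 630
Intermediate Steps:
I(s, m) = -1 + s
(6*(-5))*(I(1, -6) - 21) = (6*(-5))*((-1 + 1) - 21) = -30*(0 - 21) = -30*(-21) = 630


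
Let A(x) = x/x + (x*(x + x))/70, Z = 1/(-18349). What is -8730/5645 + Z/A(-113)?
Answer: -410206320131/265247932884 ≈ -1.5465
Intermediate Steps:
Z = -1/18349 ≈ -5.4499e-5
A(x) = 1 + x**2/35 (A(x) = 1 + (x*(2*x))*(1/70) = 1 + (2*x**2)*(1/70) = 1 + x**2/35)
-8730/5645 + Z/A(-113) = -8730/5645 - 1/(18349*(1 + (1/35)*(-113)**2)) = -8730*1/5645 - 1/(18349*(1 + (1/35)*12769)) = -1746/1129 - 1/(18349*(1 + 12769/35)) = -1746/1129 - 1/(18349*12804/35) = -1746/1129 - 1/18349*35/12804 = -1746/1129 - 35/234940596 = -410206320131/265247932884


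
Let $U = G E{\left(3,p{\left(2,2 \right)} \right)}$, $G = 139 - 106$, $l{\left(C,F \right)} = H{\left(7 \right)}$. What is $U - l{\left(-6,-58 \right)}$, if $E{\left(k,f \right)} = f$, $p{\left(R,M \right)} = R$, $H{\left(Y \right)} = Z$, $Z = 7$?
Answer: $59$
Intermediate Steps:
$H{\left(Y \right)} = 7$
$l{\left(C,F \right)} = 7$
$G = 33$
$U = 66$ ($U = 33 \cdot 2 = 66$)
$U - l{\left(-6,-58 \right)} = 66 - 7 = 59$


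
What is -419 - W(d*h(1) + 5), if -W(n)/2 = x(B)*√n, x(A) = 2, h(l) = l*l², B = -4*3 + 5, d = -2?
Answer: -419 + 4*√3 ≈ -412.07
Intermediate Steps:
B = -7 (B = -12 + 5 = -7)
h(l) = l³
W(n) = -4*√n
-419 - W(d*h(1) + 5) = -419 - (-4)*√(-2*1³ + 5) = -419 - (-4)*√(-2*1 + 5) = -419 - (-4)*√(-2 + 5) = -419 - (-4)*√3 = -419 + 4*√3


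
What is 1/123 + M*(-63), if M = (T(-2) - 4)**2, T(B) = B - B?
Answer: -123983/123 ≈ -1008.0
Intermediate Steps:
T(B) = 0
M = 16 (M = (0 - 4)**2 = (-4)**2 = 16)
1/123 + M*(-63) = 1/123 + 16*(-63) = 1/123 - 1008 = -123983/123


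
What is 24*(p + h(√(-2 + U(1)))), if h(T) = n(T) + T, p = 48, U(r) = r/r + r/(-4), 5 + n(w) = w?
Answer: 1032 + 24*I*√5 ≈ 1032.0 + 53.666*I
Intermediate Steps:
n(w) = -5 + w
U(r) = 1 - r/4 (U(r) = 1 + r*(-¼) = 1 - r/4)
h(T) = -5 + 2*T (h(T) = (-5 + T) + T = -5 + 2*T)
24*(p + h(√(-2 + U(1)))) = 24*(48 + (-5 + 2*√(-2 + (1 - ¼*1)))) = 24*(48 + (-5 + 2*√(-2 + (1 - ¼)))) = 24*(48 + (-5 + 2*√(-2 + ¾))) = 24*(48 + (-5 + 2*√(-5/4))) = 24*(48 + (-5 + 2*(I*√5/2))) = 24*(48 + (-5 + I*√5)) = 24*(43 + I*√5) = 1032 + 24*I*√5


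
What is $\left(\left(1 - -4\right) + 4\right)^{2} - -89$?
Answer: $170$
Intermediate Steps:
$\left(\left(1 - -4\right) + 4\right)^{2} - -89 = \left(\left(1 + 4\right) + 4\right)^{2} + 89 = \left(5 + 4\right)^{2} + 89 = 9^{2} + 89 = 81 + 89 = 170$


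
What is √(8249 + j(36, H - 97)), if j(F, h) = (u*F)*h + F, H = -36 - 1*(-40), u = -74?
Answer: √256037 ≈ 506.00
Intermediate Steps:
H = 4 (H = -36 + 40 = 4)
j(F, h) = F - 74*F*h (j(F, h) = (-74*F)*h + F = -74*F*h + F = F - 74*F*h)
√(8249 + j(36, H - 97)) = √(8249 + 36*(1 - 74*(4 - 97))) = √(8249 + 36*(1 - 74*(-93))) = √(8249 + 36*(1 + 6882)) = √(8249 + 36*6883) = √(8249 + 247788) = √256037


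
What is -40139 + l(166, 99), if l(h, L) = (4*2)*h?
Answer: -38811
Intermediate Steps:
l(h, L) = 8*h
-40139 + l(166, 99) = -40139 + 8*166 = -40139 + 1328 = -38811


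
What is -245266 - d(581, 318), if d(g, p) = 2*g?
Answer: -246428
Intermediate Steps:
-245266 - d(581, 318) = -245266 - 2*581 = -245266 - 1*1162 = -245266 - 1162 = -246428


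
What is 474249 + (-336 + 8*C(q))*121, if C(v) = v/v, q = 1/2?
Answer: 434561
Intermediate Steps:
q = ½ (q = 1*(½) = ½ ≈ 0.50000)
C(v) = 1
474249 + (-336 + 8*C(q))*121 = 474249 + (-336 + 8*1)*121 = 474249 + (-336 + 8)*121 = 474249 - 328*121 = 474249 - 39688 = 434561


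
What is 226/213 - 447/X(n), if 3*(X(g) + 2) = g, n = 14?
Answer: -283825/1704 ≈ -166.56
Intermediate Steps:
X(g) = -2 + g/3
226/213 - 447/X(n) = 226/213 - 447/(-2 + (⅓)*14) = 226*(1/213) - 447/(-2 + 14/3) = 226/213 - 447/8/3 = 226/213 - 447*3/8 = 226/213 - 1341/8 = -283825/1704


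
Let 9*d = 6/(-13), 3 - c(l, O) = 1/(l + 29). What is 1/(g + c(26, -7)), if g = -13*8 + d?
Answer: -2145/216794 ≈ -0.0098942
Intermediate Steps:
c(l, O) = 3 - 1/(29 + l) (c(l, O) = 3 - 1/(l + 29) = 3 - 1/(29 + l))
d = -2/39 (d = (6/(-13))/9 = (6*(-1/13))/9 = (⅑)*(-6/13) = -2/39 ≈ -0.051282)
g = -4058/39 (g = -13*8 - 2/39 = -104 - 2/39 = -4058/39 ≈ -104.05)
1/(g + c(26, -7)) = 1/(-4058/39 + (86 + 3*26)/(29 + 26)) = 1/(-4058/39 + (86 + 78)/55) = 1/(-4058/39 + (1/55)*164) = 1/(-4058/39 + 164/55) = 1/(-216794/2145) = -2145/216794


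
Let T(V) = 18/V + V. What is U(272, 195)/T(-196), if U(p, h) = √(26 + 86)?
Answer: -392*√7/19217 ≈ -0.053970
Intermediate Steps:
U(p, h) = 4*√7 (U(p, h) = √112 = 4*√7)
T(V) = V + 18/V
U(272, 195)/T(-196) = (4*√7)/(-196 + 18/(-196)) = (4*√7)/(-196 + 18*(-1/196)) = (4*√7)/(-196 - 9/98) = (4*√7)/(-19217/98) = (4*√7)*(-98/19217) = -392*√7/19217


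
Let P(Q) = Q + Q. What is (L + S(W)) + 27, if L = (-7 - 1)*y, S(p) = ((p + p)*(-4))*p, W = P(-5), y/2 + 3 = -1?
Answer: -709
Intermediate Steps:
P(Q) = 2*Q
y = -8 (y = -6 + 2*(-1) = -6 - 2 = -8)
W = -10 (W = 2*(-5) = -10)
S(p) = -8*p**2 (S(p) = ((2*p)*(-4))*p = (-8*p)*p = -8*p**2)
L = 64 (L = (-7 - 1)*(-8) = -8*(-8) = 64)
(L + S(W)) + 27 = (64 - 8*(-10)**2) + 27 = (64 - 8*100) + 27 = (64 - 800) + 27 = -736 + 27 = -709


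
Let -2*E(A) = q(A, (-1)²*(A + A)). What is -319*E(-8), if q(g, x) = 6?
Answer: 957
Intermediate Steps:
E(A) = -3 (E(A) = -½*6 = -3)
-319*E(-8) = -319*(-3) = 957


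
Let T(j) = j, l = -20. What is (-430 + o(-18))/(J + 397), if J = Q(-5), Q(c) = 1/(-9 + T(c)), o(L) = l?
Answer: -6300/5557 ≈ -1.1337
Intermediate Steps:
o(L) = -20
Q(c) = 1/(-9 + c)
J = -1/14 (J = 1/(-9 - 5) = 1/(-14) = -1/14 ≈ -0.071429)
(-430 + o(-18))/(J + 397) = (-430 - 20)/(-1/14 + 397) = -450/5557/14 = -450*14/5557 = -6300/5557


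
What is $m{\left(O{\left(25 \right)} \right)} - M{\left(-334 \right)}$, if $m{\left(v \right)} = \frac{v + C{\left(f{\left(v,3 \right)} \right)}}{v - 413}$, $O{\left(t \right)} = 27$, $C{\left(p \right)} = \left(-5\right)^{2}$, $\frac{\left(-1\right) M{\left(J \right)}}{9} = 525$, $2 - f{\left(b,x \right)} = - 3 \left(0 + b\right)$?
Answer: $\frac{911899}{193} \approx 4724.9$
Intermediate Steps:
$f{\left(b,x \right)} = 2 + 3 b$ ($f{\left(b,x \right)} = 2 - - 3 \left(0 + b\right) = 2 - - 3 b = 2 + 3 b$)
$M{\left(J \right)} = -4725$ ($M{\left(J \right)} = \left(-9\right) 525 = -4725$)
$C{\left(p \right)} = 25$
$m{\left(v \right)} = \frac{25 + v}{-413 + v}$ ($m{\left(v \right)} = \frac{v + 25}{v - 413} = \frac{25 + v}{-413 + v}$)
$m{\left(O{\left(25 \right)} \right)} - M{\left(-334 \right)} = \frac{25 + 27}{-413 + 27} - -4725 = \frac{1}{-386} \cdot 52 + 4725 = \left(- \frac{1}{386}\right) 52 + 4725 = - \frac{26}{193} + 4725 = \frac{911899}{193}$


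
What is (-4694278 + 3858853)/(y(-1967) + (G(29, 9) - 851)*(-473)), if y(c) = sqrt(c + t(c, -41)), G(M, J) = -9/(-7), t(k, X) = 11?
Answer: -822635812845/395762108153 + 8187165*I*sqrt(489)/791524216306 ≈ -2.0786 + 0.00022873*I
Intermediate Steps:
G(M, J) = 9/7 (G(M, J) = -9*(-1/7) = 9/7)
y(c) = sqrt(11 + c) (y(c) = sqrt(c + 11) = sqrt(11 + c))
(-4694278 + 3858853)/(y(-1967) + (G(29, 9) - 851)*(-473)) = (-4694278 + 3858853)/(sqrt(11 - 1967) + (9/7 - 851)*(-473)) = -835425/(sqrt(-1956) - 5948/7*(-473)) = -835425/(2*I*sqrt(489) + 2813404/7) = -835425/(2813404/7 + 2*I*sqrt(489))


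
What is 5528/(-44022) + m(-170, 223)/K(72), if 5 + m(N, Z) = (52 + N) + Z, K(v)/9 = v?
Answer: 34169/1188594 ≈ 0.028747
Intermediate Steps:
K(v) = 9*v
m(N, Z) = 47 + N + Z (m(N, Z) = -5 + ((52 + N) + Z) = -5 + (52 + N + Z) = 47 + N + Z)
5528/(-44022) + m(-170, 223)/K(72) = 5528/(-44022) + (47 - 170 + 223)/((9*72)) = 5528*(-1/44022) + 100/648 = -2764/22011 + 100*(1/648) = -2764/22011 + 25/162 = 34169/1188594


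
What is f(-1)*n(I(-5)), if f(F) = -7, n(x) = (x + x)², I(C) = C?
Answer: -700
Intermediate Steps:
n(x) = 4*x² (n(x) = (2*x)² = 4*x²)
f(-1)*n(I(-5)) = -28*(-5)² = -28*25 = -7*100 = -700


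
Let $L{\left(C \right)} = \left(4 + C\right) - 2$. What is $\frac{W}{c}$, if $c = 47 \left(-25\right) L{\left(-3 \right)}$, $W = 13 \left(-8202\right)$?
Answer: $- \frac{106626}{1175} \approx -90.745$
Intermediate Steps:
$W = -106626$
$L{\left(C \right)} = 2 + C$
$c = 1175$ ($c = 47 \left(-25\right) \left(2 - 3\right) = \left(-1175\right) \left(-1\right) = 1175$)
$\frac{W}{c} = - \frac{106626}{1175}$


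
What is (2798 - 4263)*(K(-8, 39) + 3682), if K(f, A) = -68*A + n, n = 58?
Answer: -1593920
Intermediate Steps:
K(f, A) = 58 - 68*A (K(f, A) = -68*A + 58 = 58 - 68*A)
(2798 - 4263)*(K(-8, 39) + 3682) = (2798 - 4263)*((58 - 68*39) + 3682) = -1465*((58 - 2652) + 3682) = -1465*(-2594 + 3682) = -1465*1088 = -1593920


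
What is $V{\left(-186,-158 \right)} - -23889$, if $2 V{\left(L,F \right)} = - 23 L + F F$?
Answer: $38510$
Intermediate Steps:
$V{\left(L,F \right)} = \frac{F^{2}}{2} - \frac{23 L}{2}$ ($V{\left(L,F \right)} = \frac{- 23 L + F F}{2} = \frac{- 23 L + F^{2}}{2} = \frac{F^{2} - 23 L}{2} = \frac{F^{2}}{2} - \frac{23 L}{2}$)
$V{\left(-186,-158 \right)} - -23889 = \left(\frac{\left(-158\right)^{2}}{2} - -2139\right) - -23889 = \left(\frac{1}{2} \cdot 24964 + 2139\right) + 23889 = \left(12482 + 2139\right) + 23889 = 14621 + 23889 = 38510$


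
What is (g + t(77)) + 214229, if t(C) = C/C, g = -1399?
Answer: 212831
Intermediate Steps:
t(C) = 1
(g + t(77)) + 214229 = (-1399 + 1) + 214229 = -1398 + 214229 = 212831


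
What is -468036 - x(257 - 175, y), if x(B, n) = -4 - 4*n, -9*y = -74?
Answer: -4211992/9 ≈ -4.6800e+5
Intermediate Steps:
y = 74/9 (y = -⅑*(-74) = 74/9 ≈ 8.2222)
-468036 - x(257 - 175, y) = -468036 - (-4 - 4*74/9) = -468036 - (-4 - 296/9) = -468036 - 1*(-332/9) = -468036 + 332/9 = -4211992/9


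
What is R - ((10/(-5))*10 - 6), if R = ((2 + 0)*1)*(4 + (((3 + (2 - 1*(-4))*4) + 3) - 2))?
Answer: 90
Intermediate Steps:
R = 64 (R = (2*1)*(4 + (((3 + (2 + 4)*4) + 3) - 2)) = 2*(4 + (((3 + 6*4) + 3) - 2)) = 2*(4 + (((3 + 24) + 3) - 2)) = 2*(4 + ((27 + 3) - 2)) = 2*(4 + (30 - 2)) = 2*(4 + 28) = 2*32 = 64)
R - ((10/(-5))*10 - 6) = 64 - ((10/(-5))*10 - 6) = 64 - ((10*(-1/5))*10 - 6) = 64 - (-2*10 - 6) = 64 - (-20 - 6) = 64 - 1*(-26) = 64 + 26 = 90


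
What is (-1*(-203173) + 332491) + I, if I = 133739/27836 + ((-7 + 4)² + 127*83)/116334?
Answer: 867321120161681/1619136612 ≈ 5.3567e+5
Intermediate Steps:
I = 7926031313/1619136612 (I = 133739*(1/27836) + ((-3)² + 10541)*(1/116334) = 133739/27836 + (9 + 10541)*(1/116334) = 133739/27836 + 10550*(1/116334) = 133739/27836 + 5275/58167 = 7926031313/1619136612 ≈ 4.8952)
(-1*(-203173) + 332491) + I = (-1*(-203173) + 332491) + 7926031313/1619136612 = (203173 + 332491) + 7926031313/1619136612 = 535664 + 7926031313/1619136612 = 867321120161681/1619136612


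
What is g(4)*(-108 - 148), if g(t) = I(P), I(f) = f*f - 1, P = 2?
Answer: -768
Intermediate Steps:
I(f) = -1 + f² (I(f) = f² - 1 = -1 + f²)
g(t) = 3 (g(t) = -1 + 2² = -1 + 4 = 3)
g(4)*(-108 - 148) = 3*(-108 - 148) = 3*(-256) = -768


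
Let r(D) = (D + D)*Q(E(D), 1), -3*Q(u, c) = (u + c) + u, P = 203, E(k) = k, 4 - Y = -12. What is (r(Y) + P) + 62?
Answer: -87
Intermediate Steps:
Y = 16 (Y = 4 - 1*(-12) = 4 + 12 = 16)
Q(u, c) = -2*u/3 - c/3 (Q(u, c) = -((u + c) + u)/3 = -((c + u) + u)/3 = -(c + 2*u)/3 = -2*u/3 - c/3)
r(D) = 2*D*(-1/3 - 2*D/3) (r(D) = (D + D)*(-2*D/3 - 1/3*1) = (2*D)*(-2*D/3 - 1/3) = (2*D)*(-1/3 - 2*D/3) = 2*D*(-1/3 - 2*D/3))
(r(Y) + P) + 62 = (-2/3*16*(1 + 2*16) + 203) + 62 = (-2/3*16*(1 + 32) + 203) + 62 = (-2/3*16*33 + 203) + 62 = (-352 + 203) + 62 = -149 + 62 = -87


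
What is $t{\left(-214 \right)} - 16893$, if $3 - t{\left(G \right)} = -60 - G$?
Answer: $-17044$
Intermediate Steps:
$t{\left(G \right)} = 63 + G$ ($t{\left(G \right)} = 3 - \left(-60 - G\right) = 3 + \left(60 + G\right) = 63 + G$)
$t{\left(-214 \right)} - 16893 = \left(63 - 214\right) - 16893 = -151 - 16893 = -17044$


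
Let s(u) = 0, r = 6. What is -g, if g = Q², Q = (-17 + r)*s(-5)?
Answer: 0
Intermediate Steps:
Q = 0 (Q = (-17 + 6)*0 = -11*0 = 0)
g = 0 (g = 0² = 0)
-g = -1*0 = 0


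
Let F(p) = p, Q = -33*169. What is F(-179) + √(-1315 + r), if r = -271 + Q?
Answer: -179 + I*√7163 ≈ -179.0 + 84.635*I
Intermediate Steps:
Q = -5577
r = -5848 (r = -271 - 5577 = -5848)
F(-179) + √(-1315 + r) = -179 + √(-1315 - 5848) = -179 + √(-7163) = -179 + I*√7163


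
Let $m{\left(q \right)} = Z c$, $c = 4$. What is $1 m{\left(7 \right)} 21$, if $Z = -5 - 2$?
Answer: $-588$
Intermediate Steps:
$Z = -7$ ($Z = -5 - 2 = -7$)
$m{\left(q \right)} = -28$ ($m{\left(q \right)} = \left(-7\right) 4 = -28$)
$1 m{\left(7 \right)} 21 = 1 \left(-28\right) 21 = \left(-28\right) 21 = -588$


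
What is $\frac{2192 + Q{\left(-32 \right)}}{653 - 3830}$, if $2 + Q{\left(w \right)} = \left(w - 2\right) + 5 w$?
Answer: $- \frac{1996}{3177} \approx -0.62827$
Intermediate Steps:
$Q{\left(w \right)} = -4 + 6 w$ ($Q{\left(w \right)} = -2 + \left(\left(w - 2\right) + 5 w\right) = -2 + \left(\left(-2 + w\right) + 5 w\right) = -2 + \left(-2 + 6 w\right) = -4 + 6 w$)
$\frac{2192 + Q{\left(-32 \right)}}{653 - 3830} = \frac{2192 + \left(-4 + 6 \left(-32\right)\right)}{653 - 3830} = \frac{2192 - 196}{-3177} = \left(2192 - 196\right) \left(- \frac{1}{3177}\right) = 1996 \left(- \frac{1}{3177}\right) = - \frac{1996}{3177}$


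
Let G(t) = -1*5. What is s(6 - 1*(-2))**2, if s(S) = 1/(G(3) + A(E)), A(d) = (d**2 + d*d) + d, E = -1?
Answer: 1/16 ≈ 0.062500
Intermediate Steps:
A(d) = d + 2*d**2 (A(d) = (d**2 + d**2) + d = 2*d**2 + d = d + 2*d**2)
G(t) = -5
s(S) = -1/4 (s(S) = 1/(-5 - (1 + 2*(-1))) = 1/(-5 - (1 - 2)) = 1/(-5 - 1*(-1)) = 1/(-5 + 1) = 1/(-4) = -1/4)
s(6 - 1*(-2))**2 = (-1/4)**2 = 1/16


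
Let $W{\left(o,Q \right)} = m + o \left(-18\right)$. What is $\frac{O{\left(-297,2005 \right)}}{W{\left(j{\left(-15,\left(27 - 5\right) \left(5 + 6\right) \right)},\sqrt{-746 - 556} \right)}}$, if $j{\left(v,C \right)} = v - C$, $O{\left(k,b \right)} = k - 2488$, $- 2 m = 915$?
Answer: $- \frac{5570}{8337} \approx -0.66811$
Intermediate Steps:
$m = - \frac{915}{2}$ ($m = \left(- \frac{1}{2}\right) 915 = - \frac{915}{2} \approx -457.5$)
$O{\left(k,b \right)} = -2488 + k$
$W{\left(o,Q \right)} = - \frac{915}{2} - 18 o$ ($W{\left(o,Q \right)} = - \frac{915}{2} + o \left(-18\right) = - \frac{915}{2} - 18 o$)
$\frac{O{\left(-297,2005 \right)}}{W{\left(j{\left(-15,\left(27 - 5\right) \left(5 + 6\right) \right)},\sqrt{-746 - 556} \right)}} = \frac{-2488 - 297}{- \frac{915}{2} - 18 \left(-15 - \left(27 - 5\right) \left(5 + 6\right)\right)} = - \frac{2785}{- \frac{915}{2} - 18 \left(-15 - 22 \cdot 11\right)} = - \frac{2785}{- \frac{915}{2} - 18 \left(-15 - 242\right)} = - \frac{2785}{- \frac{915}{2} - -4626} = - \frac{2785}{- \frac{915}{2} + 4626} = - \frac{2785}{\frac{8337}{2}} = \left(-2785\right) \frac{2}{8337} = - \frac{5570}{8337}$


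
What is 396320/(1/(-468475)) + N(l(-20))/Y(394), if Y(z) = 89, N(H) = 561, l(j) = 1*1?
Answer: -16524275067439/89 ≈ -1.8567e+11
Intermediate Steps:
l(j) = 1
396320/(1/(-468475)) + N(l(-20))/Y(394) = 396320/(1/(-468475)) + 561/89 = 396320/(-1/468475) + 561*(1/89) = 396320*(-468475) + 561/89 = -185666012000 + 561/89 = -16524275067439/89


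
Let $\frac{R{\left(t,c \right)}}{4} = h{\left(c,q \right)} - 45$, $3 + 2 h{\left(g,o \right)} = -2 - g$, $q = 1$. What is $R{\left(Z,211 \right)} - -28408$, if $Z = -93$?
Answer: $27796$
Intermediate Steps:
$h{\left(g,o \right)} = - \frac{5}{2} - \frac{g}{2}$ ($h{\left(g,o \right)} = - \frac{3}{2} + \frac{-2 - g}{2} = - \frac{3}{2} - \left(1 + \frac{g}{2}\right) = - \frac{5}{2} - \frac{g}{2}$)
$R{\left(t,c \right)} = -190 - 2 c$ ($R{\left(t,c \right)} = 4 \left(\left(- \frac{5}{2} - \frac{c}{2}\right) - 45\right) = 4 \left(- \frac{95}{2} - \frac{c}{2}\right) = -190 - 2 c$)
$R{\left(Z,211 \right)} - -28408 = \left(-190 - 422\right) - -28408 = \left(-190 - 422\right) + 28408 = -612 + 28408 = 27796$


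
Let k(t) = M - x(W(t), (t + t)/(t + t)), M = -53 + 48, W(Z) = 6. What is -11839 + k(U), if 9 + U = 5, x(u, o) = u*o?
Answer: -11850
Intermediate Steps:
x(u, o) = o*u
M = -5
U = -4 (U = -9 + 5 = -4)
k(t) = -11 (k(t) = -5 - (t + t)/(t + t)*6 = -5 - (2*t)/((2*t))*6 = -5 - (2*t)*(1/(2*t))*6 = -5 - 6 = -11)
-11839 + k(U) = -11839 - 11 = -11850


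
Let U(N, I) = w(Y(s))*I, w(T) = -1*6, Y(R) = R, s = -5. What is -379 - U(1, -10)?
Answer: -439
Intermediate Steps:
w(T) = -6
U(N, I) = -6*I
-379 - U(1, -10) = -379 - (-6)*(-10) = -379 - 1*60 = -379 - 60 = -439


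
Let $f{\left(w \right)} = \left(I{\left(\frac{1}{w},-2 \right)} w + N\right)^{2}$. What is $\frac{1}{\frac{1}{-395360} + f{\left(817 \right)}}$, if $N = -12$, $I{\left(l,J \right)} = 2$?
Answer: $\frac{395360}{1040146298239} \approx 3.801 \cdot 10^{-7}$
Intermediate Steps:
$f{\left(w \right)} = \left(-12 + 2 w\right)^{2}$ ($f{\left(w \right)} = \left(2 w - 12\right)^{2} = \left(-12 + 2 w\right)^{2}$)
$\frac{1}{\frac{1}{-395360} + f{\left(817 \right)}} = \frac{1}{\frac{1}{-395360} + 4 \left(-6 + 817\right)^{2}} = \frac{1}{- \frac{1}{395360} + 4 \cdot 811^{2}} = \frac{1}{- \frac{1}{395360} + 4 \cdot 657721} = \frac{1}{- \frac{1}{395360} + 2630884} = \frac{1}{\frac{1040146298239}{395360}} = \frac{395360}{1040146298239}$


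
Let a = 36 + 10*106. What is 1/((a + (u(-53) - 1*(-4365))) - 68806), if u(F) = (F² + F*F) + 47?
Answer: -1/57680 ≈ -1.7337e-5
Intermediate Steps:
u(F) = 47 + 2*F² (u(F) = (F² + F²) + 47 = 2*F² + 47 = 47 + 2*F²)
a = 1096 (a = 36 + 1060 = 1096)
1/((a + (u(-53) - 1*(-4365))) - 68806) = 1/((1096 + ((47 + 2*(-53)²) - 1*(-4365))) - 68806) = 1/((1096 + ((47 + 2*2809) + 4365)) - 68806) = 1/((1096 + ((47 + 5618) + 4365)) - 68806) = 1/((1096 + (5665 + 4365)) - 68806) = 1/((1096 + 10030) - 68806) = 1/(11126 - 68806) = 1/(-57680) = -1/57680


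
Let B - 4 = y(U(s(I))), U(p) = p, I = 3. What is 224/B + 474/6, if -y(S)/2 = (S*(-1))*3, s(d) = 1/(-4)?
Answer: 843/5 ≈ 168.60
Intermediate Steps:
s(d) = -1/4
y(S) = 6*S (y(S) = -2*S*(-1)*3 = -2*(-S)*3 = -(-6)*S = 6*S)
B = 5/2 (B = 4 + 6*(-1/4) = 4 - 3/2 = 5/2 ≈ 2.5000)
224/B + 474/6 = 224/(5/2) + 474/6 = 224*(2/5) + 474*(1/6) = 448/5 + 79 = 843/5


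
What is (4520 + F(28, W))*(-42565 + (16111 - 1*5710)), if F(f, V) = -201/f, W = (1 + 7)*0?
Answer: -1016052719/7 ≈ -1.4515e+8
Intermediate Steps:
W = 0 (W = 8*0 = 0)
(4520 + F(28, W))*(-42565 + (16111 - 1*5710)) = (4520 - 201/28)*(-42565 + (16111 - 1*5710)) = (4520 - 201*1/28)*(-42565 + (16111 - 5710)) = (4520 - 201/28)*(-42565 + 10401) = (126359/28)*(-32164) = -1016052719/7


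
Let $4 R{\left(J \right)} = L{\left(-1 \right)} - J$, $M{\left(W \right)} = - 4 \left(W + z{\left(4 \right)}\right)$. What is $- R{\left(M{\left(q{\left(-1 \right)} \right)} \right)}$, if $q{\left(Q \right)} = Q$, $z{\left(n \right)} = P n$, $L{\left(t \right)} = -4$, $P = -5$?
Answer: $22$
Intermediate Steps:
$z{\left(n \right)} = - 5 n$
$M{\left(W \right)} = 80 - 4 W$ ($M{\left(W \right)} = - 4 \left(W - 20\right) = - 4 \left(-20 + W\right) = 80 - 4 W$)
$R{\left(J \right)} = -1 - \frac{J}{4}$ ($R{\left(J \right)} = \frac{-4 - J}{4} = -1 - \frac{J}{4}$)
$- R{\left(M{\left(q{\left(-1 \right)} \right)} \right)} = - (-1 - \frac{80 - -4}{4}) = - (-1 - \frac{80 + 4}{4}) = - (-1 - 21) = \left(-1\right) \left(-22\right) = 22$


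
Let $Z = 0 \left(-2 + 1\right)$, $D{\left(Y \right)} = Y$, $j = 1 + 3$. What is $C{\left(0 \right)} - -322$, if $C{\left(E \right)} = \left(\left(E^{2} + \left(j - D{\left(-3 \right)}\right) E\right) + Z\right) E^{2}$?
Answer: $322$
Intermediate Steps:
$j = 4$
$Z = 0$ ($Z = 0 \left(-1\right) = 0$)
$C{\left(E \right)} = E^{2} \left(E^{2} + 7 E\right)$ ($C{\left(E \right)} = \left(\left(E^{2} + \left(4 - -3\right) E\right) + 0\right) E^{2} = \left(\left(E^{2} + \left(4 + 3\right) E\right) + 0\right) E^{2} = \left(\left(E^{2} + 7 E\right) + 0\right) E^{2} = \left(E^{2} + 7 E\right) E^{2} = E^{2} \left(E^{2} + 7 E\right)$)
$C{\left(0 \right)} - -322 = 0^{3} \left(7 + 0\right) - -322 = 0 \cdot 7 + 322 = 0 + 322 = 322$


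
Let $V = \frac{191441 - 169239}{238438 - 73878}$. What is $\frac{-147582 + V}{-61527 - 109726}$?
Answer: $\frac{714296227}{828864520} \approx 0.86178$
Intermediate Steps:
$V = \frac{653}{4840}$ ($V = \frac{22202}{164560} = 22202 \cdot \frac{1}{164560} = \frac{653}{4840} \approx 0.13492$)
$\frac{-147582 + V}{-61527 - 109726} = \frac{-147582 + \frac{653}{4840}}{-61527 - 109726} = - \frac{714296227}{4840 \left(-171253\right)} = \left(- \frac{714296227}{4840}\right) \left(- \frac{1}{171253}\right) = \frac{714296227}{828864520}$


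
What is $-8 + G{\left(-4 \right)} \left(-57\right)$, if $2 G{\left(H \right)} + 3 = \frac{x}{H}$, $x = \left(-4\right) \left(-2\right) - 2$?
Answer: $\frac{481}{4} \approx 120.25$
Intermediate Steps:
$x = 6$ ($x = 8 - 2 = 6$)
$G{\left(H \right)} = - \frac{3}{2} + \frac{3}{H}$ ($G{\left(H \right)} = - \frac{3}{2} + \frac{6 \frac{1}{H}}{2} = - \frac{3}{2} + \frac{3}{H}$)
$-8 + G{\left(-4 \right)} \left(-57\right) = -8 + \left(- \frac{3}{2} + \frac{3}{-4}\right) \left(-57\right) = -8 + \left(- \frac{3}{2} + 3 \left(- \frac{1}{4}\right)\right) \left(-57\right) = -8 + \left(- \frac{3}{2} - \frac{3}{4}\right) \left(-57\right) = -8 - - \frac{513}{4} = -8 + \frac{513}{4} = \frac{481}{4}$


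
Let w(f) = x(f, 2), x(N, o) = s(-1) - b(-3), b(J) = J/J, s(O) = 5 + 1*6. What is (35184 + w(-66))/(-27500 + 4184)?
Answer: -17597/11658 ≈ -1.5094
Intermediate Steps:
s(O) = 11 (s(O) = 5 + 6 = 11)
b(J) = 1
x(N, o) = 10 (x(N, o) = 11 - 1*1 = 11 - 1 = 10)
w(f) = 10
(35184 + w(-66))/(-27500 + 4184) = (35184 + 10)/(-27500 + 4184) = 35194/(-23316) = 35194*(-1/23316) = -17597/11658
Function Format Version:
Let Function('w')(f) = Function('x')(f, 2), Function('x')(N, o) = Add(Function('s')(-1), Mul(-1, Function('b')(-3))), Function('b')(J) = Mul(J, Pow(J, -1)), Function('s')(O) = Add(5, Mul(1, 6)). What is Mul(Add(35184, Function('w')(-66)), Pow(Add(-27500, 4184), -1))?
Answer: Rational(-17597, 11658) ≈ -1.5094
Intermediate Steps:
Function('s')(O) = 11 (Function('s')(O) = Add(5, 6) = 11)
Function('b')(J) = 1
Function('x')(N, o) = 10 (Function('x')(N, o) = Add(11, Mul(-1, 1)) = Add(11, -1) = 10)
Function('w')(f) = 10
Mul(Add(35184, Function('w')(-66)), Pow(Add(-27500, 4184), -1)) = Mul(Add(35184, 10), Pow(Add(-27500, 4184), -1)) = Mul(35194, Pow(-23316, -1)) = Mul(35194, Rational(-1, 23316)) = Rational(-17597, 11658)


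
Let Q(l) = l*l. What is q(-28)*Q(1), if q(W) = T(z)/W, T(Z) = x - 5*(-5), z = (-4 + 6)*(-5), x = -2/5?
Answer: -123/140 ≈ -0.87857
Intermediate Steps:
x = -⅖ (x = -2*⅕ = -⅖ ≈ -0.40000)
z = -10 (z = 2*(-5) = -10)
T(Z) = 123/5 (T(Z) = -⅖ - 5*(-5) = -⅖ + 25 = 123/5)
q(W) = 123/(5*W)
Q(l) = l²
q(-28)*Q(1) = ((123/5)/(-28))*1² = ((123/5)*(-1/28))*1 = -123/140*1 = -123/140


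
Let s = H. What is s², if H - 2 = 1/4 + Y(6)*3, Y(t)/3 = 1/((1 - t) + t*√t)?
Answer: 3886137/583696 + 51273*√6/36481 ≈ 10.100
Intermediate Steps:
Y(t) = 3/(1 + t^(3/2) - t) (Y(t) = 3/((1 - t) + t*√t) = 3/((1 - t) + t^(3/2)) = 3/(1 + t^(3/2) - t))
H = 9/4 + 9/(-5 + 6*√6) (H = 2 + (1/4 + (3/(1 + 6^(3/2) - 1*6))*3) = 2 + (¼ + (3/(1 + 6*√6 - 6))*3) = 2 + (¼ + (3/(-5 + 6*√6))*3) = 2 + (¼ + 9/(-5 + 6*√6)) = 9/4 + 9/(-5 + 6*√6) ≈ 3.1781)
s = 1899/764 + 54*√6/191 ≈ 3.1781
s² = (1899/764 + 54*√6/191)²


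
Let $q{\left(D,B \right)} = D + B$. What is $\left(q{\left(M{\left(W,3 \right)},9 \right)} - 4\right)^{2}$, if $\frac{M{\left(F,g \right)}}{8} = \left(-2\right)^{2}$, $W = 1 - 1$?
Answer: $1369$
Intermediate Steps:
$W = 0$
$M{\left(F,g \right)} = 32$ ($M{\left(F,g \right)} = 8 \left(-2\right)^{2} = 8 \cdot 4 = 32$)
$q{\left(D,B \right)} = B + D$
$\left(q{\left(M{\left(W,3 \right)},9 \right)} - 4\right)^{2} = \left(\left(9 + 32\right) - 4\right)^{2} = \left(41 - 4\right)^{2} = 37^{2} = 1369$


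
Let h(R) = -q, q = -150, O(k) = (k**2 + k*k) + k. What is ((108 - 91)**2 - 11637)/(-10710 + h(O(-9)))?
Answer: 2837/2640 ≈ 1.0746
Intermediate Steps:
O(k) = k + 2*k**2 (O(k) = (k**2 + k**2) + k = 2*k**2 + k = k + 2*k**2)
h(R) = 150 (h(R) = -1*(-150) = 150)
((108 - 91)**2 - 11637)/(-10710 + h(O(-9))) = ((108 - 91)**2 - 11637)/(-10710 + 150) = (17**2 - 11637)/(-10560) = (289 - 11637)*(-1/10560) = -11348*(-1/10560) = 2837/2640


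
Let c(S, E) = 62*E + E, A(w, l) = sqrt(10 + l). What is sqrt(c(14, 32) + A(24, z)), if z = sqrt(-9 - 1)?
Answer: sqrt(2016 + sqrt(10 + I*sqrt(10))) ≈ 44.936 + 0.0055*I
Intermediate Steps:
z = I*sqrt(10) (z = sqrt(-10) = I*sqrt(10) ≈ 3.1623*I)
c(S, E) = 63*E
sqrt(c(14, 32) + A(24, z)) = sqrt(63*32 + sqrt(10 + I*sqrt(10))) = sqrt(2016 + sqrt(10 + I*sqrt(10)))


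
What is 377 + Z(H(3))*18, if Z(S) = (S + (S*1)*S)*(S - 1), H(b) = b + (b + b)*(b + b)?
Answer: 1067417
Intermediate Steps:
H(b) = b + 4*b**2 (H(b) = b + (2*b)*(2*b) = b + 4*b**2)
Z(S) = (-1 + S)*(S + S**2) (Z(S) = (S + S*S)*(-1 + S) = (S + S**2)*(-1 + S) = (-1 + S)*(S + S**2))
377 + Z(H(3))*18 = 377 + ((3*(1 + 4*3))**3 - 3*(1 + 4*3))*18 = 377 + ((3*(1 + 12))**3 - 3*(1 + 12))*18 = 377 + ((3*13)**3 - 3*13)*18 = 377 + (39**3 - 1*39)*18 = 377 + (59319 - 39)*18 = 377 + 59280*18 = 377 + 1067040 = 1067417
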